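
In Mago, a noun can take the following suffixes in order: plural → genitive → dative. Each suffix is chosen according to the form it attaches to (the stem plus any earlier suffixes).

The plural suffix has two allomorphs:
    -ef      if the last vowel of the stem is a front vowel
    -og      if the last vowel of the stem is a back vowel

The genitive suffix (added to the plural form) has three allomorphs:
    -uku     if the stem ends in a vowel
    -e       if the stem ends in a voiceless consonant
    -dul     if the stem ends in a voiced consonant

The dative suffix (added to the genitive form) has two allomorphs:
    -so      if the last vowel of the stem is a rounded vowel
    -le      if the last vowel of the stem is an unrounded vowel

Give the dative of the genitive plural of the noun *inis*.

inisefele

*inis*: last vowel = /i/, a front vowel → -ef → *inisef*.
Since the final sound of the plural form *inisef* is /f/ (a voiceless consonant), it takes -e, giving *inisefe*.
The genitive form *inisefe* — last vowel /e/ (an unrounded vowel) → -le → *inisefele*.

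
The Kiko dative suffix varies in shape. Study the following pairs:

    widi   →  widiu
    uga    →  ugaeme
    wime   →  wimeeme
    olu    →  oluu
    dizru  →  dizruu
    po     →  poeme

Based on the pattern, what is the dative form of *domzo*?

domzoeme

The alternation tracks the last vowel of the stem — -u when the last vowel of the stem is a high vowel (*widi*, *olu*, *dizru*); -eme when the last vowel of the stem is a non-high vowel (*uga*, *wime*, *po*).
*domzo*: last vowel = /o/, a non-high vowel → -eme → *domzoeme*.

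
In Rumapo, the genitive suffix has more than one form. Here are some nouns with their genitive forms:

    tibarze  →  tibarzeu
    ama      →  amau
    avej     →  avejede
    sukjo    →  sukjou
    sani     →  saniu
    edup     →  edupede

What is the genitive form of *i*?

The suffix is conditioned by the final sound: -ede when the stem ends in a consonant (*avej*, *edup*); -u when the stem ends in a vowel (*tibarze*, *ama*, *sukjo*, *sani*).
Since the final sound of *i* is /i/ (a vowel), it takes -u, giving *iu*.

iu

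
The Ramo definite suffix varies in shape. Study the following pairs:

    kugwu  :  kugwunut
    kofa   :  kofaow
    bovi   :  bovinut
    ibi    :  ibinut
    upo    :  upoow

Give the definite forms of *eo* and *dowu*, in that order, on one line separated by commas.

The pattern is height harmony: -nut when the last vowel of the stem is a high vowel (*kugwu*, *bovi*, *ibi*); -ow when the last vowel of the stem is a non-high vowel (*kofa*, *upo*).
*eo* — last vowel /o/ (a non-high vowel) → -ow → *eoow*.
*dowu*: last vowel = /u/, a high vowel → -nut → *dowunut*.

eoow, dowunut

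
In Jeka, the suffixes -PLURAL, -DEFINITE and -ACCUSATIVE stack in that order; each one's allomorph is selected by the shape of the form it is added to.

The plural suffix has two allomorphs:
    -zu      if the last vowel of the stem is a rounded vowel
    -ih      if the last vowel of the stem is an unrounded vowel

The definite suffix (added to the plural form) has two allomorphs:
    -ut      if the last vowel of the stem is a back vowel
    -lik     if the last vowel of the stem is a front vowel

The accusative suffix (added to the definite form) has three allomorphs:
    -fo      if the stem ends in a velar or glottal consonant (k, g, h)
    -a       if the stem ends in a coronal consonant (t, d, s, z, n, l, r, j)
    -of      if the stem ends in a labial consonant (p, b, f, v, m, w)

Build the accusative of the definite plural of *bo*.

bozuuta

Since the last vowel of *bo* is /o/ (a rounded vowel), it takes -zu, giving *bozu*.
The plural form *bozu*: last vowel = /u/, a back vowel → -ut → *bozuut*.
The final consonant of the definite form *bozuut* is /t/, which is coronal, so the accusative suffix is -a, giving *bozuuta*.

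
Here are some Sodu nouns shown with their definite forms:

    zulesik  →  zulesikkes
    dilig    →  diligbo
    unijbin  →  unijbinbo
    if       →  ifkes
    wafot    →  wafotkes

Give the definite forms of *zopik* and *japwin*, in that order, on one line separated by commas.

zopikkes, japwinbo

The suffix is conditioned by the final consonant: -kes when the stem ends in a voiceless consonant (*zulesik*, *if*, *wafot*); -bo when the stem ends in a voiced consonant (*dilig*, *unijbin*).
The final consonant of *zopik* is /k/, which is voiceless, so the suffix is -kes, giving *zopikkes*.
*japwin*: final consonant = /n/, voiced → -bo → *japwinbo*.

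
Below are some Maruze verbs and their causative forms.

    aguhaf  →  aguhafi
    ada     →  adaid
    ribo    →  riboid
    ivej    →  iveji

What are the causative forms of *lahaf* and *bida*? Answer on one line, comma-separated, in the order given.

lahafi, bidaid

The pattern is consonant vs. vowel: -i when the stem ends in a consonant (*aguhaf*, *ivej*); -id when the stem ends in a vowel (*ada*, *ribo*).
*lahaf*: final sound = /f/, a consonant → -i → *lahafi*.
Since the final sound of *bida* is /a/ (a vowel), it takes -id, giving *bidaid*.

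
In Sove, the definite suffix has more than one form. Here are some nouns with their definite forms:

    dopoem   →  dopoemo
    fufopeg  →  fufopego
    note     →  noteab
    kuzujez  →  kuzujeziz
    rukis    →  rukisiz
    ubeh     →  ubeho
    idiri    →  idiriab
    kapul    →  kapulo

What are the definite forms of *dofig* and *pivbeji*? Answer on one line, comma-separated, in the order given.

dofigo, pivbejiab

The pattern is sibilance of the final sound: -iz when the stem ends in a sibilant (*kuzujez*, *rukis*); -o when the stem ends in a non-sibilant consonant (*dopoem*, *fufopeg*, *ubeh*, *kapul*); -ab when the stem ends in a vowel (*note*, *idiri*).
*dofig* — final sound /g/ (a non-sibilant consonant) → -o → *dofigo*.
Since the final sound of *pivbeji* is /i/ (a vowel), it takes -ab, giving *pivbejiab*.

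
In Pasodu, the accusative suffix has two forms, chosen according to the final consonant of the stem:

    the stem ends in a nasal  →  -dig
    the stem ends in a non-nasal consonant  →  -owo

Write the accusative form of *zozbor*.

Since the final consonant of *zozbor* is /r/ (non-nasal), it takes -owo, giving *zozborowo*.

zozborowo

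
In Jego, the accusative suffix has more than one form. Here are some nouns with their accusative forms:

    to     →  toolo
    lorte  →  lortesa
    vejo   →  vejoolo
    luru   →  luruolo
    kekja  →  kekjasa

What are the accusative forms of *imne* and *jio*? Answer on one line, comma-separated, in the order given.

imnesa, jioolo

The pattern is rounding harmony: -olo when the last vowel of the stem is a rounded vowel (*to*, *vejo*, *luru*); -sa when the last vowel of the stem is an unrounded vowel (*lorte*, *kekja*).
*imne*: last vowel = /e/, an unrounded vowel → -sa → *imnesa*.
*jio* — last vowel /o/ (a rounded vowel) → -olo → *jioolo*.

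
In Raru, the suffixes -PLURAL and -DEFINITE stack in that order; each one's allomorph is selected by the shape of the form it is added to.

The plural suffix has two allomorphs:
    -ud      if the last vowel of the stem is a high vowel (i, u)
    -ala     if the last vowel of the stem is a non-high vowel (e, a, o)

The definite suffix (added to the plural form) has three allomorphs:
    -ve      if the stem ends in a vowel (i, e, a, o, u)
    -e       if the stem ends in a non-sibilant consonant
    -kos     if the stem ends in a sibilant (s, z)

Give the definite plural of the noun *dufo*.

Since the last vowel of *dufo* is /o/ (a non-high vowel), it takes -ala, giving *dufoala*.
The plural form *dufoala*: final sound = /a/, a vowel → -ve → *dufoalave*.

dufoalave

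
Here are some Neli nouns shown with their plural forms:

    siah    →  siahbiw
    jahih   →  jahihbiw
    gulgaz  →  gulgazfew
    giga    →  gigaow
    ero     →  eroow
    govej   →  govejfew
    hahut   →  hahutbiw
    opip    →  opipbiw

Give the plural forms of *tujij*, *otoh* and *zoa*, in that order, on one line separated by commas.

The pattern is voicing of the final sound: -biw when the stem ends in a voiceless consonant (*siah*, *jahih*, *hahut*, *opip*); -few when the stem ends in a voiced consonant (*gulgaz*, *govej*); -ow when the stem ends in a vowel (*giga*, *ero*).
*tujij*: final sound = /j/, a voiced consonant → -few → *tujijfew*.
Since the final sound of *otoh* is /h/ (a voiceless consonant), it takes -biw, giving *otohbiw*.
*zoa* — final sound /a/ (a vowel) → -ow → *zoaow*.

tujijfew, otohbiw, zoaow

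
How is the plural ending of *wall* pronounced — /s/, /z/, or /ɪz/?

/z/

The stem *wall* ends in a voiced non-sibilant sound.
The plural suffix surfaces as /ɪz/ after sibilants, /s/ after other voiceless consonants, and /z/ after other voiced sounds.
So the plural -s on *wall* is pronounced /z/.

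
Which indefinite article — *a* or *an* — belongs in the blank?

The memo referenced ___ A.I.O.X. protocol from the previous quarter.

an

The indefinite article is chosen by the initial *sound* of the following word, not its spelling.
The initialism *A.I.O.X.* is read letter by letter; the first letter, A, is pronounced /eɪ/, which begins with a vowel sound.
So the article is *an*: The memo referenced an A.I.O.X. protocol from the previous quarter.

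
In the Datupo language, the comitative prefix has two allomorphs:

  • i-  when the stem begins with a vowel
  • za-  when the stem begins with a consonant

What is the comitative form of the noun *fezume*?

zafezume

*fezume*: first sound = /f/, a consonant → za- → *zafezume*.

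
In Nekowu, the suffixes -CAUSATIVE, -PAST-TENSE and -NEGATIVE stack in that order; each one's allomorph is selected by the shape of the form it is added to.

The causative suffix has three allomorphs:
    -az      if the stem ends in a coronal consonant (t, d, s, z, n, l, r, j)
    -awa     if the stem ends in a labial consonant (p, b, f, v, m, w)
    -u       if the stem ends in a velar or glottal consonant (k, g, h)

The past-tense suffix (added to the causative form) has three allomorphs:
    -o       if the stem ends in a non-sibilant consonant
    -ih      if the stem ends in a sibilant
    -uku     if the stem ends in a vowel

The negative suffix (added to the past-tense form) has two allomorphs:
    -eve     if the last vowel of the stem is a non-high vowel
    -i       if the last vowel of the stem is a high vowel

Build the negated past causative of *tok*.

tokuukui

*tok*: final consonant = /k/, velar/glottal → -u → *toku*.
The causative form *toku* — final sound /u/ (a vowel) → -uku → *tokuuku*.
The last vowel of the past-tense form *tokuuku* is /u/, which is a high vowel, so the negative suffix is -i, giving *tokuukui*.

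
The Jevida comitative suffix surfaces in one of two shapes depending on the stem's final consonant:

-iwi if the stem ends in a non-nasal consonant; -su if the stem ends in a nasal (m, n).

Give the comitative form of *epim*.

Since the final consonant of *epim* is /m/ (a nasal), it takes -su, giving *epimsu*.

epimsu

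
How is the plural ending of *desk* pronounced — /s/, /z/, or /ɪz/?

The stem *desk* ends in a voiceless non-sibilant consonant.
The plural suffix surfaces as /ɪz/ after sibilants, /s/ after other voiceless consonants, and /z/ after other voiced sounds.
So the plural -s on *desk* is pronounced /s/.

/s/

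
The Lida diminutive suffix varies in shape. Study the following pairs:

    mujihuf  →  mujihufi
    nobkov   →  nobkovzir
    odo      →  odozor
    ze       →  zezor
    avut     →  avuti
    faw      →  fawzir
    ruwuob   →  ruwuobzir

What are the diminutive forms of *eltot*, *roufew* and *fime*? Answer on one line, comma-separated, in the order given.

The pattern is voicing of the final sound: -i when the stem ends in a voiceless consonant (*mujihuf*, *avut*); -zir when the stem ends in a voiced consonant (*nobkov*, *faw*, *ruwuob*); -zor when the stem ends in a vowel (*odo*, *ze*).
Since the final sound of *eltot* is /t/ (a voiceless consonant), it takes -i, giving *eltoti*.
Since the final sound of *roufew* is /w/ (a voiced consonant), it takes -zir, giving *roufewzir*.
Since the final sound of *fime* is /e/ (a vowel), it takes -zor, giving *fimezor*.

eltoti, roufewzir, fimezor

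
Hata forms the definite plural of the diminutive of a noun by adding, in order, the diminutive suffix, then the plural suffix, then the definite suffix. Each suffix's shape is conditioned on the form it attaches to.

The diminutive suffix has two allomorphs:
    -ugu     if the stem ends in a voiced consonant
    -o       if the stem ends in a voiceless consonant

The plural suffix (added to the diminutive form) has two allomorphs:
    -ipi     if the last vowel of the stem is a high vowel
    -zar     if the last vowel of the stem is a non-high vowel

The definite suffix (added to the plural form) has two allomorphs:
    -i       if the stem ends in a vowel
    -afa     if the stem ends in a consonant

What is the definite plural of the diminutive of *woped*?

wopeduguipii

The final consonant of *woped* is /d/, which is voiced, so the diminutive suffix is -ugu, giving *wopedugu*.
The diminutive form *wopedugu* — last vowel /u/ (a high vowel) → -ipi → *wopeduguipi*.
The plural form *wopeduguipi* — final sound /i/ (a vowel) → -i → *wopeduguipii*.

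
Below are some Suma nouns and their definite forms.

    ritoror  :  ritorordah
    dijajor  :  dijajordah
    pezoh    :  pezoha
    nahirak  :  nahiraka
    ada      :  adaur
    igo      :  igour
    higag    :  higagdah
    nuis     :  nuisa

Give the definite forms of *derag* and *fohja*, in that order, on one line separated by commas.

deragdah, fohjaur

The pattern is voicing of the final sound: -a when the stem ends in a voiceless consonant (*pezoh*, *nahirak*, *nuis*); -dah when the stem ends in a voiced consonant (*ritoror*, *dijajor*, *higag*); -ur when the stem ends in a vowel (*ada*, *igo*).
The final sound of *derag* is /g/, which is a voiced consonant, so the suffix is -dah, giving *deragdah*.
Since the final sound of *fohja* is /a/ (a vowel), it takes -ur, giving *fohjaur*.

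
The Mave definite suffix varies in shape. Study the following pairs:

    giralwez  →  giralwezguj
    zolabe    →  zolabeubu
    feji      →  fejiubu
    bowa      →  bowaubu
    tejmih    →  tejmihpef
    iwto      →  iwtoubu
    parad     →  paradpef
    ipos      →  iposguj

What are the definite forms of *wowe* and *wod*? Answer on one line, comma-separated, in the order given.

Looking at the final sound of each stem: -guj when the stem ends in a sibilant (*giralwez*, *ipos*); -pef when the stem ends in a non-sibilant consonant (*tejmih*, *parad*); -ubu when the stem ends in a vowel (*zolabe*, *feji*, *bowa*, *iwto*).
Since the final sound of *wowe* is /e/ (a vowel), it takes -ubu, giving *woweubu*.
*wod* — final sound /d/ (a non-sibilant consonant) → -pef → *wodpef*.

woweubu, wodpef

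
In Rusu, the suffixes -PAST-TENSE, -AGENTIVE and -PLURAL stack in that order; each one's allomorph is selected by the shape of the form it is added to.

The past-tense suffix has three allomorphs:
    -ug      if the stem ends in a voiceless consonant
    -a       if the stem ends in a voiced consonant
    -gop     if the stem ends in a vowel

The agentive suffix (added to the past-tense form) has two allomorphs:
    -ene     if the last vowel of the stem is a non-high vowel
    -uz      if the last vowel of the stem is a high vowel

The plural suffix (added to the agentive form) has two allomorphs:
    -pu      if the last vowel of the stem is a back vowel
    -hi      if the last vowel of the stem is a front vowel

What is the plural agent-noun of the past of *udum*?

*udum*: final sound = /m/, a voiced consonant → -a → *uduma*.
The past-tense form *uduma* — last vowel /a/ (a non-high vowel) → -ene → *udumaene*.
The last vowel of the agentive form *udumaene* is /e/, which is a front vowel, so the plural suffix is -hi, giving *udumaenehi*.

udumaenehi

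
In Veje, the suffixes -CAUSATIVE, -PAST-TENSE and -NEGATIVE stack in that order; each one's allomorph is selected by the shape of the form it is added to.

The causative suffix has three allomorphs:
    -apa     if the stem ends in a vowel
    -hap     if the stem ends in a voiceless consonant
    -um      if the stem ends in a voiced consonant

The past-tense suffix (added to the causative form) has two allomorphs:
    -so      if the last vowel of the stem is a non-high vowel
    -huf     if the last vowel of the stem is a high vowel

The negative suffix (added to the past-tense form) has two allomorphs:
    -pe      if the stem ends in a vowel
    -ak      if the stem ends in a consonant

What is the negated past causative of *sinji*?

Since the final sound of *sinji* is /i/ (a vowel), it takes -apa, giving *sinjiapa*.
Since the last vowel of the causative form *sinjiapa* is /a/ (a non-high vowel), it takes -so, giving *sinjiapaso*.
The final sound of the past-tense form *sinjiapaso* is /o/, which is a vowel, so the negative suffix is -pe, giving *sinjiapasope*.

sinjiapasope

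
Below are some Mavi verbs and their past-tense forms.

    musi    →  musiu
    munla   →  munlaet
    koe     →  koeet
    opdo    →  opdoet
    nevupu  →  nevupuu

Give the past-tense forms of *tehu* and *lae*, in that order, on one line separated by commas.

tehuu, laeet

The suffix is conditioned by the last vowel: -u when the last vowel of the stem is a high vowel (*musi*, *nevupu*); -et when the last vowel of the stem is a non-high vowel (*munla*, *koe*, *opdo*).
*tehu*: last vowel = /u/, a high vowel → -u → *tehuu*.
Since the last vowel of *lae* is /e/ (a non-high vowel), it takes -et, giving *laeet*.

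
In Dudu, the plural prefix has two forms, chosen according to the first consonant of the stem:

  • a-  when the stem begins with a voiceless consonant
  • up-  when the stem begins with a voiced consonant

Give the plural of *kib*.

The first consonant of *kib* is /k/, which is voiceless, so the prefix is a-, giving *akib*.

akib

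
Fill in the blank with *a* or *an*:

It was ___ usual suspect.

a

The indefinite article is chosen by the initial *sound* of the following word, not its spelling.
*usual* begins with the sound /juː/ (u pronounced /juː/) — a consonant sound.
So the article is *a*: It was a usual suspect.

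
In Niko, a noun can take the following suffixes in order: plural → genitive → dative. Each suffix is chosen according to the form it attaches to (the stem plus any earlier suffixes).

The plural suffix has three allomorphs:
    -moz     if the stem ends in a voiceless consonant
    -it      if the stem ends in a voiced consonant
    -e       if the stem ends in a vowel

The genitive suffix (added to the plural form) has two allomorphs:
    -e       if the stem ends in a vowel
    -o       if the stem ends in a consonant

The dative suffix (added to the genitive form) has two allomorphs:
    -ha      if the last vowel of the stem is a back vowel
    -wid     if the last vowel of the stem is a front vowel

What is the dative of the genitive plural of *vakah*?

*vakah* — final sound /h/ (a voiceless consonant) → -moz → *vakahmoz*.
The final sound of the plural form *vakahmoz* is /z/, which is a consonant, so the genitive suffix is -o, giving *vakahmozo*.
The genitive form *vakahmozo* — last vowel /o/ (a back vowel) → -ha → *vakahmozoha*.

vakahmozoha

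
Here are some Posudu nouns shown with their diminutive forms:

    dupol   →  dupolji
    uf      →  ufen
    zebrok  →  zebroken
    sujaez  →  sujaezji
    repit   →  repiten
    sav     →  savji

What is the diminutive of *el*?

The pattern is voicing of the final consonant: -en when the stem ends in a voiceless consonant (*uf*, *zebrok*, *repit*); -ji when the stem ends in a voiced consonant (*dupol*, *sujaez*, *sav*).
Since the final consonant of *el* is /l/ (voiced), it takes -ji, giving *elji*.

elji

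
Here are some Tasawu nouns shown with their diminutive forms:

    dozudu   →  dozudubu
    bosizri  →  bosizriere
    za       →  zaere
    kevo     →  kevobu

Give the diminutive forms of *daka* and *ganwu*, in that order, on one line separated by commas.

dakaere, ganwubu

Looking at the last vowel of each stem: -bu when the last vowel of the stem is a rounded vowel (*dozudu*, *kevo*); -ere when the last vowel of the stem is an unrounded vowel (*bosizri*, *za*).
The last vowel of *daka* is /a/, which is an unrounded vowel, so the suffix is -ere, giving *dakaere*.
*ganwu*: last vowel = /u/, a rounded vowel → -bu → *ganwubu*.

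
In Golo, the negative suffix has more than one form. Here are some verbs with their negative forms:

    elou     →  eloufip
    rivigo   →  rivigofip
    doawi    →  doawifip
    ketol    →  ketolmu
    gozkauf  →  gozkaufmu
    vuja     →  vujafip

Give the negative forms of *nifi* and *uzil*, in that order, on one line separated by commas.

nififip, uzilmu

The pattern is consonant vs. vowel: -mu when the stem ends in a consonant (*ketol*, *gozkauf*); -fip when the stem ends in a vowel (*elou*, *rivigo*, *doawi*, *vuja*).
Since the final sound of *nifi* is /i/ (a vowel), it takes -fip, giving *nififip*.
Since the final sound of *uzil* is /l/ (a consonant), it takes -mu, giving *uzilmu*.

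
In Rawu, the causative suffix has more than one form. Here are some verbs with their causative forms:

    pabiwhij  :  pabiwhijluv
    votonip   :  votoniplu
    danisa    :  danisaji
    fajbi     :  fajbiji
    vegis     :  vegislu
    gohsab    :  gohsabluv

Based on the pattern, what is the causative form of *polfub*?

The pattern is voicing of the final sound: -lu when the stem ends in a voiceless consonant (*votonip*, *vegis*); -luv when the stem ends in a voiced consonant (*pabiwhij*, *gohsab*); -ji when the stem ends in a vowel (*danisa*, *fajbi*).
*polfub*: final sound = /b/, a voiced consonant → -luv → *polfubluv*.

polfubluv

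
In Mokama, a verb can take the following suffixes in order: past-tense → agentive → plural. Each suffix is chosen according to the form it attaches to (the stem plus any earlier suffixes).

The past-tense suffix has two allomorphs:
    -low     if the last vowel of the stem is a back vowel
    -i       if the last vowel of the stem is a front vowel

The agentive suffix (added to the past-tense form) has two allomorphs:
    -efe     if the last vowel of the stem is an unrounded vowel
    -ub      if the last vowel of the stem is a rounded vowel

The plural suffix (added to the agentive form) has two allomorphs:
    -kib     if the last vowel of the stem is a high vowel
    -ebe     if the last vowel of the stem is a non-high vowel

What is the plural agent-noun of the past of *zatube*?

zatubeiefeebe

The last vowel of *zatube* is /e/, which is a front vowel, so the past-tense suffix is -i, giving *zatubei*.
The past-tense form *zatubei* — last vowel /i/ (an unrounded vowel) → -efe → *zatubeiefe*.
The agentive form *zatubeiefe*: last vowel = /e/, a non-high vowel → -ebe → *zatubeiefeebe*.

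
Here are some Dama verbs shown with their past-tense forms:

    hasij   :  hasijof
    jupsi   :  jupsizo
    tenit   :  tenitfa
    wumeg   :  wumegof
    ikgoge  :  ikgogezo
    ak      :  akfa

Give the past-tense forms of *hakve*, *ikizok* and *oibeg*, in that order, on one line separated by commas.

The alternation tracks the final sound of the stem — -fa when the stem ends in a voiceless consonant (*tenit*, *ak*); -of when the stem ends in a voiced consonant (*hasij*, *wumeg*); -zo when the stem ends in a vowel (*jupsi*, *ikgoge*).
Since the final sound of *hakve* is /e/ (a vowel), it takes -zo, giving *hakvezo*.
The final sound of *ikizok* is /k/, which is a voiceless consonant, so the suffix is -fa, giving *ikizokfa*.
The final sound of *oibeg* is /g/, which is a voiced consonant, so the suffix is -of, giving *oibegof*.

hakvezo, ikizokfa, oibegof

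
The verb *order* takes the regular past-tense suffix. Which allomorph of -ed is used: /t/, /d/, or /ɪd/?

The stem *order* ends in a voiced sound other than /d/.
The -ed suffix is realized as /ɪd/ after /t, d/; as /t/ after other voiceless consonants; and as /d/ after other voiced sounds.
So -ed on *order* is pronounced /d/.

/d/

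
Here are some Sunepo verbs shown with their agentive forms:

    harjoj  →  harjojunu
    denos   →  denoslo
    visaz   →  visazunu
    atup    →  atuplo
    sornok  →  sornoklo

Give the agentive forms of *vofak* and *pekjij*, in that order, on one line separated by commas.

Looking at the final consonant of each stem: -lo when the stem ends in a voiceless consonant (*denos*, *atup*, *sornok*); -unu when the stem ends in a voiced consonant (*harjoj*, *visaz*).
*vofak* — final consonant /k/ (voiceless) → -lo → *vofaklo*.
*pekjij* — final consonant /j/ (voiced) → -unu → *pekjijunu*.

vofaklo, pekjijunu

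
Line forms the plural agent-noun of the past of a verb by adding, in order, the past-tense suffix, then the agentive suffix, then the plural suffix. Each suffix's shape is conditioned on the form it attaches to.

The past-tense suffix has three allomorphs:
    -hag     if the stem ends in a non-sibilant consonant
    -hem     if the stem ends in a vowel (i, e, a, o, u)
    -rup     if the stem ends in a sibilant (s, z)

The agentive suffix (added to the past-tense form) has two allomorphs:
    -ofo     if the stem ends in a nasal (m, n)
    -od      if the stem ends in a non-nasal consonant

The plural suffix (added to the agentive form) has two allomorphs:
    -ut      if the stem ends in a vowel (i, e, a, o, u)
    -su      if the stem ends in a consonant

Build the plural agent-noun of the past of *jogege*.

jogegehemofout

*jogege*: final sound = /e/, a vowel → -hem → *jogegehem*.
The past-tense form *jogegehem* — final consonant /m/ (a nasal) → -ofo → *jogegehemofo*.
The agentive form *jogegehemofo* — final sound /o/ (a vowel) → -ut → *jogegehemofout*.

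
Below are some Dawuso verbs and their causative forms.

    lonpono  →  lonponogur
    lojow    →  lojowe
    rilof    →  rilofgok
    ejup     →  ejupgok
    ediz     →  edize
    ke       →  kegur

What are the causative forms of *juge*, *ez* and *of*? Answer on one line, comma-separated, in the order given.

jugegur, eze, ofgok

The suffix is conditioned by the final sound: -gok when the stem ends in a voiceless consonant (*rilof*, *ejup*); -e when the stem ends in a voiced consonant (*lojow*, *ediz*); -gur when the stem ends in a vowel (*lonpono*, *ke*).
*juge*: final sound = /e/, a vowel → -gur → *jugegur*.
The final sound of *ez* is /z/, which is a voiced consonant, so the suffix is -e, giving *eze*.
*of*: final sound = /f/, a voiceless consonant → -gok → *ofgok*.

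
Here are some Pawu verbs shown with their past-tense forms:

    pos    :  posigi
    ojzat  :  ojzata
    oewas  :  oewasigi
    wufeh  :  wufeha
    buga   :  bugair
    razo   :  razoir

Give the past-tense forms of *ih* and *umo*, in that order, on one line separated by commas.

Looking at the final sound of each stem: -igi when the stem ends in a sibilant (*pos*, *oewas*); -a when the stem ends in a non-sibilant consonant (*ojzat*, *wufeh*); -ir when the stem ends in a vowel (*buga*, *razo*).
*ih*: final sound = /h/, a non-sibilant consonant → -a → *iha*.
The final sound of *umo* is /o/, which is a vowel, so the suffix is -ir, giving *umoir*.

iha, umoir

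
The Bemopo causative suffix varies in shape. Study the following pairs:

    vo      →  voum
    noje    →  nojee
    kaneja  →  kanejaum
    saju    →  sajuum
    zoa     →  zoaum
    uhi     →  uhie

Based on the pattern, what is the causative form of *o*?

oum

The pattern is front/back vowel harmony: -e when the last vowel of the stem is a front vowel (*noje*, *uhi*); -um when the last vowel of the stem is a back vowel (*vo*, *kaneja*, *saju*, *zoa*).
*o*: last vowel = /o/, a back vowel → -um → *oum*.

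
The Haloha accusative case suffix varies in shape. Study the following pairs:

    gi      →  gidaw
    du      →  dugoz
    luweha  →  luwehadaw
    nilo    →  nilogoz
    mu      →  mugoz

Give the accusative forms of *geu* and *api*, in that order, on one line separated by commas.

The alternation tracks the last vowel of the stem — -goz when the last vowel of the stem is a rounded vowel (*du*, *nilo*, *mu*); -daw when the last vowel of the stem is an unrounded vowel (*gi*, *luweha*).
The last vowel of *geu* is /u/, which is a rounded vowel, so the suffix is -goz, giving *geugoz*.
*api*: last vowel = /i/, an unrounded vowel → -daw → *apidaw*.

geugoz, apidaw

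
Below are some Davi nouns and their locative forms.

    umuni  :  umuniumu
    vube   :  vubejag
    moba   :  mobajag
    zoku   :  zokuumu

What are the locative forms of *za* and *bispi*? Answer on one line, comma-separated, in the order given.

The suffix is conditioned by the last vowel: -umu when the last vowel of the stem is a high vowel (*umuni*, *zoku*); -jag when the last vowel of the stem is a non-high vowel (*vube*, *moba*).
*za* — last vowel /a/ (a non-high vowel) → -jag → *zajag*.
*bispi*: last vowel = /i/, a high vowel → -umu → *bispiumu*.

zajag, bispiumu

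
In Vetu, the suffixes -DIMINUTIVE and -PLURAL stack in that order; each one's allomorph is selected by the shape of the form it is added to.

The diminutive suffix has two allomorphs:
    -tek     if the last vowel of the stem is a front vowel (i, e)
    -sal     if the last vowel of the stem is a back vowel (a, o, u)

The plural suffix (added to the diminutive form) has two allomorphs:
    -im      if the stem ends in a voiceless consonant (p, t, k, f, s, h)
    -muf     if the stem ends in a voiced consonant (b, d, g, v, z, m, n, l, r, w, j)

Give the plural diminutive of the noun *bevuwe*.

*bevuwe* — last vowel /e/ (a front vowel) → -tek → *bevuwetek*.
Since the final consonant of the diminutive form *bevuwetek* is /k/ (voiceless), it takes -im, giving *bevuwetekim*.

bevuwetekim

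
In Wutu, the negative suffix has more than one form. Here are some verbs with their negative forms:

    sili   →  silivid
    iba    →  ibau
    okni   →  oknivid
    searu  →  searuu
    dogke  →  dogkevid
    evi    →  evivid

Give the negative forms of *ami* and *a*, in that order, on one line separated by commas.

amivid, au

The suffix is conditioned by the last vowel: -vid when the last vowel of the stem is a front vowel (*sili*, *okni*, *dogke*, *evi*); -u when the last vowel of the stem is a back vowel (*iba*, *searu*).
*ami* — last vowel /i/ (a front vowel) → -vid → *amivid*.
The last vowel of *a* is /a/, which is a back vowel, so the suffix is -u, giving *au*.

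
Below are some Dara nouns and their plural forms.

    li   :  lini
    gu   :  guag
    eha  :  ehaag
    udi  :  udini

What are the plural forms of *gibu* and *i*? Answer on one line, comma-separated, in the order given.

The pattern is front/back vowel harmony: -ni when the last vowel of the stem is a front vowel (*li*, *udi*); -ag when the last vowel of the stem is a back vowel (*gu*, *eha*).
*gibu*: last vowel = /u/, a back vowel → -ag → *gibuag*.
The last vowel of *i* is /i/, which is a front vowel, so the suffix is -ni, giving *ini*.

gibuag, ini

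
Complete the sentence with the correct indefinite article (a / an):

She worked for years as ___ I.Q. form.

The indefinite article is chosen by the initial *sound* of the following word, not its spelling.
The initialism *I.Q.* is read letter by letter; the first letter, I, is pronounced /aɪ/, which begins with a vowel sound.
So the article is *an*: She worked for years as an I.Q. form.

an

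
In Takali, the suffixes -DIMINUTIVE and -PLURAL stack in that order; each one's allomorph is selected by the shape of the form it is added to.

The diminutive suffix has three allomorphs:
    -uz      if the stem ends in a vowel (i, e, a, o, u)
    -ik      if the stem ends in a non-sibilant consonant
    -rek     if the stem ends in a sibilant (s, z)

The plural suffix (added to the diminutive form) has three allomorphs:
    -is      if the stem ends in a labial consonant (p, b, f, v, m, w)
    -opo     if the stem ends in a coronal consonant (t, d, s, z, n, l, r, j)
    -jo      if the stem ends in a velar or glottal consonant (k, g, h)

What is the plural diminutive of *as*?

asrekjo

Since the final sound of *as* is /s/ (a sibilant), it takes -rek, giving *asrek*.
The final consonant of the diminutive form *asrek* is /k/, which is velar/glottal, so the plural suffix is -jo, giving *asrekjo*.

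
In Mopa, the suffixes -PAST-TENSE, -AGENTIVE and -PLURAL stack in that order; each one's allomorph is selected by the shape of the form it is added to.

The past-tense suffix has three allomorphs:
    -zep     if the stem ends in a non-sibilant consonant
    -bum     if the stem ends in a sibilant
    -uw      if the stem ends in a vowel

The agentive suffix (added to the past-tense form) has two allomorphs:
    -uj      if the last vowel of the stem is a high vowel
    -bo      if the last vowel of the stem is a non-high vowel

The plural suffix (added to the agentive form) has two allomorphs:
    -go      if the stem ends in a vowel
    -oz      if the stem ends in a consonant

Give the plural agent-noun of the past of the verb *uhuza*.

uhuzauwujoz

Since the final sound of *uhuza* is /a/ (a vowel), it takes -uw, giving *uhuzauw*.
The past-tense form *uhuzauw*: last vowel = /u/, a high vowel → -uj → *uhuzauwuj*.
The agentive form *uhuzauwuj* — final sound /j/ (a consonant) → -oz → *uhuzauwujoz*.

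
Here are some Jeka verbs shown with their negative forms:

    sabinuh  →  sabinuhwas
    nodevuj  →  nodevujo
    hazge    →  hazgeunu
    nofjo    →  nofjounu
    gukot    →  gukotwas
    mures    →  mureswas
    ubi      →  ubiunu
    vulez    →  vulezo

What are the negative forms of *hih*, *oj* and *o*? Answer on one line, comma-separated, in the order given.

hihwas, ojo, ounu

The alternation tracks the final sound of the stem — -was when the stem ends in a voiceless consonant (*sabinuh*, *gukot*, *mures*); -o when the stem ends in a voiced consonant (*nodevuj*, *vulez*); -unu when the stem ends in a vowel (*hazge*, *nofjo*, *ubi*).
Since the final sound of *hih* is /h/ (a voiceless consonant), it takes -was, giving *hihwas*.
Since the final sound of *oj* is /j/ (a voiced consonant), it takes -o, giving *ojo*.
The final sound of *o* is /o/, which is a vowel, so the suffix is -unu, giving *ounu*.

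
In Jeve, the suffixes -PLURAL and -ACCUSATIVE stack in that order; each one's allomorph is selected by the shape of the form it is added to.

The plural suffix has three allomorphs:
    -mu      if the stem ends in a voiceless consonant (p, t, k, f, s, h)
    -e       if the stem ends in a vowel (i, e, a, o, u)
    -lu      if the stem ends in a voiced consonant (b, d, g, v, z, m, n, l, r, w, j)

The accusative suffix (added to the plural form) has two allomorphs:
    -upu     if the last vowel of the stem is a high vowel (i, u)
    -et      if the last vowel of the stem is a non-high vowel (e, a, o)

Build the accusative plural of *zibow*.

zibowluupu

Since the final sound of *zibow* is /w/ (a voiced consonant), it takes -lu, giving *zibowlu*.
The plural form *zibowlu*: last vowel = /u/, a high vowel → -upu → *zibowluupu*.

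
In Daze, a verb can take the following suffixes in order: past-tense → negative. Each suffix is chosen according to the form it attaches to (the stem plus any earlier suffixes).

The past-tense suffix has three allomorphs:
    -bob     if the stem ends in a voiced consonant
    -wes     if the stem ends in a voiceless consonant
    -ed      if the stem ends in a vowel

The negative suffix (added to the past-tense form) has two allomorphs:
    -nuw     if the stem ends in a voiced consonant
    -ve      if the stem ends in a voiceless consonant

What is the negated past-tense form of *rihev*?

rihevbobnuw

Since the final sound of *rihev* is /v/ (a voiced consonant), it takes -bob, giving *rihevbob*.
Since the final consonant of the past-tense form *rihevbob* is /b/ (voiced), it takes -nuw, giving *rihevbobnuw*.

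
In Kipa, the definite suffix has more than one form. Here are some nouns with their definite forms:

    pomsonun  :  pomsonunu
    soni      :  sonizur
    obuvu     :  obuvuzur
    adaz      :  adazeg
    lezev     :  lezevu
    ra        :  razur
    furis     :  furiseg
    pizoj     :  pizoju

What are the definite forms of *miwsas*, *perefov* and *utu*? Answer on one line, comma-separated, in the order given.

Looking at the final sound of each stem: -eg when the stem ends in a sibilant (*adaz*, *furis*); -u when the stem ends in a non-sibilant consonant (*pomsonun*, *lezev*, *pizoj*); -zur when the stem ends in a vowel (*soni*, *obuvu*, *ra*).
Since the final sound of *miwsas* is /s/ (a sibilant), it takes -eg, giving *miwsaseg*.
Since the final sound of *perefov* is /v/ (a non-sibilant consonant), it takes -u, giving *perefovu*.
*utu*: final sound = /u/, a vowel → -zur → *utuzur*.

miwsaseg, perefovu, utuzur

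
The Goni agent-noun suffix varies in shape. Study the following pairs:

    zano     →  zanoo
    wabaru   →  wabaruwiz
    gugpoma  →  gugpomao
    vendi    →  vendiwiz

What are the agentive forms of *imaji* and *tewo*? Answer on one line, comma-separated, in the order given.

imajiwiz, tewoo

Looking at the last vowel of each stem: -wiz when the last vowel of the stem is a high vowel (*wabaru*, *vendi*); -o when the last vowel of the stem is a non-high vowel (*zano*, *gugpoma*).
*imaji* — last vowel /i/ (a high vowel) → -wiz → *imajiwiz*.
The last vowel of *tewo* is /o/, which is a non-high vowel, so the suffix is -o, giving *tewoo*.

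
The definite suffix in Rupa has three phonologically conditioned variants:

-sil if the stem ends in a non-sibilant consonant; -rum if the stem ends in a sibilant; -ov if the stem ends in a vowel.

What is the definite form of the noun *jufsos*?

The final sound of *jufsos* is /s/, which is a sibilant, so the suffix is -rum, giving *jufsosrum*.

jufsosrum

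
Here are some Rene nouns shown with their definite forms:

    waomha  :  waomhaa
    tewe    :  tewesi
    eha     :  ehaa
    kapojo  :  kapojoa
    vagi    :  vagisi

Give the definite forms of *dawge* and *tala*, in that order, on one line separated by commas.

Looking at the last vowel of each stem: -si when the last vowel of the stem is a front vowel (*tewe*, *vagi*); -a when the last vowel of the stem is a back vowel (*waomha*, *eha*, *kapojo*).
*dawge* — last vowel /e/ (a front vowel) → -si → *dawgesi*.
*tala*: last vowel = /a/, a back vowel → -a → *talaa*.

dawgesi, talaa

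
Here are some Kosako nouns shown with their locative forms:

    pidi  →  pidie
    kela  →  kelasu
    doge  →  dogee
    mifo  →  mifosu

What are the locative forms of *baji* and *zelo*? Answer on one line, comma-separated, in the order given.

bajie, zelosu

Looking at the last vowel of each stem: -e when the last vowel of the stem is a front vowel (*pidi*, *doge*); -su when the last vowel of the stem is a back vowel (*kela*, *mifo*).
Since the last vowel of *baji* is /i/ (a front vowel), it takes -e, giving *bajie*.
Since the last vowel of *zelo* is /o/ (a back vowel), it takes -su, giving *zelosu*.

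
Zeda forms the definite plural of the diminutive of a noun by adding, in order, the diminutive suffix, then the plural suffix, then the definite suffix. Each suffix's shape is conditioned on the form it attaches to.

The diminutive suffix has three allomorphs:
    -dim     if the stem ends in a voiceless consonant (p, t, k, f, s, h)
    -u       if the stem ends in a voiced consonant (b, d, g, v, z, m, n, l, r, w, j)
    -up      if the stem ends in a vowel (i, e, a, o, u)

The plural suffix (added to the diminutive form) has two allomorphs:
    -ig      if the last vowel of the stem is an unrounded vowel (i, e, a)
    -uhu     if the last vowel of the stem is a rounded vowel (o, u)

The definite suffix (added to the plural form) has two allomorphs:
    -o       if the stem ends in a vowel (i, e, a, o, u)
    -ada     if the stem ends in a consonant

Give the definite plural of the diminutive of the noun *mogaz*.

mogazuuhuo

The final sound of *mogaz* is /z/, which is a voiced consonant, so the diminutive suffix is -u, giving *mogazu*.
Since the last vowel of the diminutive form *mogazu* is /u/ (a rounded vowel), it takes -uhu, giving *mogazuuhu*.
Since the final sound of the plural form *mogazuuhu* is /u/ (a vowel), it takes -o, giving *mogazuuhuo*.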